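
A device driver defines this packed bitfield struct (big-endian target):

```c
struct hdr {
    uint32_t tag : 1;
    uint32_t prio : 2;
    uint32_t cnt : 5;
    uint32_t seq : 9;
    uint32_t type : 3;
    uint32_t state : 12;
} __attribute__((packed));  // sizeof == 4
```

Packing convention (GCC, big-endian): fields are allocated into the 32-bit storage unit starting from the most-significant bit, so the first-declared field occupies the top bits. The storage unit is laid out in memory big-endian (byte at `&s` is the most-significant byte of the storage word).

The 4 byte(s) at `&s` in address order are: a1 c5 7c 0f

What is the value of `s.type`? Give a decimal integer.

7

[0]=0xa1 [1]=0xc5 [2]=0x7c [3]=0x0f (big-endian) → word 0xa1c57c0f
tag:1 @ bit 31 → (0xa1c57c0f>>31)&0x1 = 0x1
prio:2 @ bit 29 → (0xa1c57c0f>>29)&0x3 = 0x1
cnt:5 @ bit 24 → (0xa1c57c0f>>24)&0x1f = 0x1
seq:9 @ bit 15 → (0xa1c57c0f>>15)&0x1ff = 0x18a
type:3 @ bit 12 → (0xa1c57c0f>>12)&0x7 = 0x7  ←
state:12 @ bit 0 → (0xa1c57c0f>>0)&0xfff = 0xc0f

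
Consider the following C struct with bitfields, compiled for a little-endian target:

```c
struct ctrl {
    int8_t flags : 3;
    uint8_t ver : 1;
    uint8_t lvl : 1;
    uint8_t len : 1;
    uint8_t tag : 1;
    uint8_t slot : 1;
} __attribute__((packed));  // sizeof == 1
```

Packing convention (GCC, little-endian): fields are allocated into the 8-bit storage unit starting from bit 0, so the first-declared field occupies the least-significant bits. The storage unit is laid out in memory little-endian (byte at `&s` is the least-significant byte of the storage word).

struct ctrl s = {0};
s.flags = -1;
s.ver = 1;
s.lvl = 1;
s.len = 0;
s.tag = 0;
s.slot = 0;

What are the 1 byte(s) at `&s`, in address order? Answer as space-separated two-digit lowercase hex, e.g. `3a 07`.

flags (3b) val=-1 bits=0x7 at bit 0: 0x07
ver (1b) val=1 bits=0x1 at bit 3: 0x0f
lvl (1b) val=1 bits=0x1 at bit 4: 0x1f
len (1b) val=0 bits=0x0 at bit 5: 0x1f
tag (1b) val=0 bits=0x0 at bit 6: 0x1f
slot (1b) val=0 bits=0x0 at bit 7: 0x1f
word = 0x1f → little-endian bytes:
  [0]=0x1f

1f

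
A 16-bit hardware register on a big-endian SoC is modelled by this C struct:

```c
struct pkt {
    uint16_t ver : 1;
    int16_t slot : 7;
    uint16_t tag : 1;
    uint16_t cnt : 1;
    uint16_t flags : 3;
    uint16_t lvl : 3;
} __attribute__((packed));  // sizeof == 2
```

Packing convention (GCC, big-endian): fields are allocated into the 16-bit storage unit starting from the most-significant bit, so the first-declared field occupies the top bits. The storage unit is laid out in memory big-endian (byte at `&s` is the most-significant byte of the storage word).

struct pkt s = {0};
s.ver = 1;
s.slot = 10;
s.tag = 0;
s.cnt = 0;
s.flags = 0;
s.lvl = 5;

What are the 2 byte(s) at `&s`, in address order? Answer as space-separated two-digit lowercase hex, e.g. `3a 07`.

8a 05

ver (1b) val=1 bits=0x1 at bit 15: 0x8000
slot (7b) val=10 bits=0xa at bit 8: 0x8a00
tag (1b) val=0 bits=0x0 at bit 7: 0x8a00
cnt (1b) val=0 bits=0x0 at bit 6: 0x8a00
flags (3b) val=0 bits=0x0 at bit 3: 0x8a00
lvl (3b) val=5 bits=0x5 at bit 0: 0x8a05
word = 0x8a05 → big-endian bytes:
  [0]=0x8a  [1]=0x05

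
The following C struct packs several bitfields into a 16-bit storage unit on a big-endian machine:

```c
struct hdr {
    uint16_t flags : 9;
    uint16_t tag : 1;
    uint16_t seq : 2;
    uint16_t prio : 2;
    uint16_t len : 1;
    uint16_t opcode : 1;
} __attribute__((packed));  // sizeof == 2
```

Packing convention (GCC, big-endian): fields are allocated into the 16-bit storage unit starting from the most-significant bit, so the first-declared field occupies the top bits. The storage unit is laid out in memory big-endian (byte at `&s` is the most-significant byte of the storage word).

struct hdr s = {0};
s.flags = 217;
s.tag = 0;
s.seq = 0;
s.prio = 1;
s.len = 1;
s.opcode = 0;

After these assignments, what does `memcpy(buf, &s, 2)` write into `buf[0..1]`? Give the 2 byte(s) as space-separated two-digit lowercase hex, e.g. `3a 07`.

6c 86

flags:9 = 217 → 0xd9 << 7 → word 0x6c80
tag:1 = 0 → 0x0 << 6 → word 0x6c80
seq:2 = 0 → 0x0 << 4 → word 0x6c80
prio:2 = 1 → 0x1 << 2 → word 0x6c84
len:1 = 1 → 0x1 << 1 → word 0x6c86
opcode:1 = 0 → 0x0 << 0 → word 0x6c86
word = 0x6c86 → big-endian bytes:
  [0]=0x6c  [1]=0x86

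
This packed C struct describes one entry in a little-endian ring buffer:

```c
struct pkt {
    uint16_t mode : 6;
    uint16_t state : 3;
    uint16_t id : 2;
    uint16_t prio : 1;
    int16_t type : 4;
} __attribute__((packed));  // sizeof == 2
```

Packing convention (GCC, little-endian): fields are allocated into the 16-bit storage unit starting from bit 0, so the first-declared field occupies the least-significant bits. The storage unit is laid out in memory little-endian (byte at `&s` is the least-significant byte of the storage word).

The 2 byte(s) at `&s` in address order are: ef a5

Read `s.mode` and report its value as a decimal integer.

[0]=0xef [1]=0xa5 (little-endian) → word 0xa5ef
mode [0+:6] = (word>>0) & 0x3f = 47  ←
state [6+:3] = (word>>6) & 0x7 = 7
id [9+:2] = (word>>9) & 0x3 = 2
prio [11+:1] = (word>>11) & 0x1 = 0
type [12+:4] = (word>>12) & 0xf = 10

47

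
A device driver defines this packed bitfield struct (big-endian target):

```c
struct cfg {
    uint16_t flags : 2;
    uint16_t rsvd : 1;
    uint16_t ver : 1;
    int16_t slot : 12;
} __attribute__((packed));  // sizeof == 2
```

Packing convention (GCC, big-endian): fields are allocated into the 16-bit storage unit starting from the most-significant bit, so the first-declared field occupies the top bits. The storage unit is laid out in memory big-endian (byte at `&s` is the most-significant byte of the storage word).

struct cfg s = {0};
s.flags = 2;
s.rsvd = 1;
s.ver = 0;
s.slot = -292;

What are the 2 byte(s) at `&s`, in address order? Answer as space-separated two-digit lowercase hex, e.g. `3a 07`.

[14+:2] flags=2 & 0x3 = 0x2; word=0x8000
[13+:1] rsvd=1 & 0x1 = 0x1; word=0xa000
[12+:1] ver=0 & 0x1 = 0x0; word=0xa000
[0+:12] slot=-292 & 0xfff = 0xedc; word=0xaedc
word = 0xaedc → big-endian bytes:
  [0]=0xae  [1]=0xdc

ae dc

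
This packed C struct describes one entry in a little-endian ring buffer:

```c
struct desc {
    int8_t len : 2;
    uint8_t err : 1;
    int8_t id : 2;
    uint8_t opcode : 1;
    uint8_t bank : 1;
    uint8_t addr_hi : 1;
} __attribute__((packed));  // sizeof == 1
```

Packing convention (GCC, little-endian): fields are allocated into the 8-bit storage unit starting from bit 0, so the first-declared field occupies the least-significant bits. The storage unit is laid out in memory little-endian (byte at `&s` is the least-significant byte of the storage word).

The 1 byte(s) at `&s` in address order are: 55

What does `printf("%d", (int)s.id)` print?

[0]=0x55 (little-endian) → word 0x55
len:2 @ bit 0 → (0x55>>0)&0x3 = 0x1
err:1 @ bit 2 → (0x55>>2)&0x1 = 0x1
id:2 @ bit 3 → (0x55>>3)&0x3 = 0x2  ←
opcode:1 @ bit 5 → (0x55>>5)&0x1 = 0x0
bank:1 @ bit 6 → (0x55>>6)&0x1 = 0x1
addr_hi:1 @ bit 7 → (0x55>>7)&0x1 = 0x0
id signed 2b, MSB=1: 2 - 4 = -2

-2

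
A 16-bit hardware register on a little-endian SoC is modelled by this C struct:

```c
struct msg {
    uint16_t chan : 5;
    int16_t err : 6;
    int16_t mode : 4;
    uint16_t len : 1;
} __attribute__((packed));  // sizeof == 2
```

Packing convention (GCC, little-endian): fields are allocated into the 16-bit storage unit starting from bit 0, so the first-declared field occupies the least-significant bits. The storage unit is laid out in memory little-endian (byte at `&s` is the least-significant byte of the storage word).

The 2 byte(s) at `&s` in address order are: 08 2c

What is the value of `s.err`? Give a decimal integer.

[0]=0x08 [1]=0x2c (little-endian) → word 0x2c08
chan:5 @ bit 0 → (0x2c08>>0)&0x1f = 0x8
err:6 @ bit 5 → (0x2c08>>5)&0x3f = 0x20  ←
mode:4 @ bit 11 → (0x2c08>>11)&0xf = 0x5
len:1 @ bit 15 → (0x2c08>>15)&0x1 = 0x0
err signed 6b, MSB=1: 32 - 64 = -32

-32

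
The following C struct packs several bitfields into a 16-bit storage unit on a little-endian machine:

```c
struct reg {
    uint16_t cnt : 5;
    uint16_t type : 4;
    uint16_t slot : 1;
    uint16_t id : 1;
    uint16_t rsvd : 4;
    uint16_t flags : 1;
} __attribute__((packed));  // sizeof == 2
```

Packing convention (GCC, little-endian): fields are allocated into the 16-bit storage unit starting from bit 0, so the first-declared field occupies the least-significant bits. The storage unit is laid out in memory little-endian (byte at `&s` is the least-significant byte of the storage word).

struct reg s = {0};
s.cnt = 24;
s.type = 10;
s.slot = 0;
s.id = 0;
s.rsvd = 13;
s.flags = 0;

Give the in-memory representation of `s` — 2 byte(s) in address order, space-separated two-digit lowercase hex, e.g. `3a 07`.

58 69

[0+:5] cnt=24 & 0x1f = 0x18; word=0x0018
[5+:4] type=10 & 0xf = 0xa; word=0x0158
[9+:1] slot=0 & 0x1 = 0x0; word=0x0158
[10+:1] id=0 & 0x1 = 0x0; word=0x0158
[11+:4] rsvd=13 & 0xf = 0xd; word=0x6958
[15+:1] flags=0 & 0x1 = 0x0; word=0x6958
word = 0x6958 → little-endian bytes:
  [0]=0x58  [1]=0x69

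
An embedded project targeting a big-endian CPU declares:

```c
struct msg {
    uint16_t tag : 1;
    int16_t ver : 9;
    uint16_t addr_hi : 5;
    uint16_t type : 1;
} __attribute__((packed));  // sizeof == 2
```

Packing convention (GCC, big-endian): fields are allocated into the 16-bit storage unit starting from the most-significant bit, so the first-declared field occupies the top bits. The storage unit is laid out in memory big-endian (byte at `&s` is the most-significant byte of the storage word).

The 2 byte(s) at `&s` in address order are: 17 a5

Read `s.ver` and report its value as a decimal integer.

[0]=0x17 [1]=0xa5 (big-endian) → word 0x17a5
tag:1 @ bit 15 → (0x17a5>>15)&0x1 = 0x0
ver:9 @ bit 6 → (0x17a5>>6)&0x1ff = 0x5e  ←
addr_hi:5 @ bit 1 → (0x17a5>>1)&0x1f = 0x12
type:1 @ bit 0 → (0x17a5>>0)&0x1 = 0x1
ver signed 9b, MSB=0: value = 94

94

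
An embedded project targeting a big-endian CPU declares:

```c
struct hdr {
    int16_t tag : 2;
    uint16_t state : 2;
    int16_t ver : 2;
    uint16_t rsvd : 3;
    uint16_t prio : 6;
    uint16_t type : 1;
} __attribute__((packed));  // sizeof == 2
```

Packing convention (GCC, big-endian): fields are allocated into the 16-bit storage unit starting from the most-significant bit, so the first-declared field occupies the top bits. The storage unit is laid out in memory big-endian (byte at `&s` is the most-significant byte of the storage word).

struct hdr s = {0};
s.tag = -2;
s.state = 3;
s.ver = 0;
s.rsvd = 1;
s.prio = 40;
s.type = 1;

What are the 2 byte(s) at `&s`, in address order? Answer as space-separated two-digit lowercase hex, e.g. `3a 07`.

tag (2b) val=-2 bits=0x2 at bit 14: 0x8000
state (2b) val=3 bits=0x3 at bit 12: 0xb000
ver (2b) val=0 bits=0x0 at bit 10: 0xb000
rsvd (3b) val=1 bits=0x1 at bit 7: 0xb080
prio (6b) val=40 bits=0x28 at bit 1: 0xb0d0
type (1b) val=1 bits=0x1 at bit 0: 0xb0d1
word = 0xb0d1 → big-endian bytes:
  [0]=0xb0  [1]=0xd1

b0 d1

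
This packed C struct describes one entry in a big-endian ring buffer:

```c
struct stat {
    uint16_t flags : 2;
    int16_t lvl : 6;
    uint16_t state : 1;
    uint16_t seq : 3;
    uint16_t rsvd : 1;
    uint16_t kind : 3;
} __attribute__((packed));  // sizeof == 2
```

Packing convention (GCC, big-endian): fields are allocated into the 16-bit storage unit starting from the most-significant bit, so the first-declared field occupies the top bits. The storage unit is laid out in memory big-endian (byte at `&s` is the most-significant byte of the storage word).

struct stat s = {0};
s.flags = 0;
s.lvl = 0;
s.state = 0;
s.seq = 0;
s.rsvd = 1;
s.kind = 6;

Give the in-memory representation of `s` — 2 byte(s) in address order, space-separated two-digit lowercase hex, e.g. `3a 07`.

00 0e

[14+:2] flags=0 & 0x3 = 0x0; word=0x0000
[8+:6] lvl=0 & 0x3f = 0x0; word=0x0000
[7+:1] state=0 & 0x1 = 0x0; word=0x0000
[4+:3] seq=0 & 0x7 = 0x0; word=0x0000
[3+:1] rsvd=1 & 0x1 = 0x1; word=0x0008
[0+:3] kind=6 & 0x7 = 0x6; word=0x000e
word = 0x000e → big-endian bytes:
  [0]=0x00  [1]=0x0e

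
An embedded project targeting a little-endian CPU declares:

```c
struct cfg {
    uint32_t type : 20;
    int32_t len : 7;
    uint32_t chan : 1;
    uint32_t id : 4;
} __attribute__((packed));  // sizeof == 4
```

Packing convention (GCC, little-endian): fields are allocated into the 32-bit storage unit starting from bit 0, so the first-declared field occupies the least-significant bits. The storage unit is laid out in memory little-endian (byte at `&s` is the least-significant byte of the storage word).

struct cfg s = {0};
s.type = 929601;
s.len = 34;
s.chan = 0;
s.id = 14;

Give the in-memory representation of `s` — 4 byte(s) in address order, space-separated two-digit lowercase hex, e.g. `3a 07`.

41 2f 2e e2

type (20b) val=929601 bits=0xe2f41 at bit 0: 0x000e2f41
len (7b) val=34 bits=0x22 at bit 20: 0x022e2f41
chan (1b) val=0 bits=0x0 at bit 27: 0x022e2f41
id (4b) val=14 bits=0xe at bit 28: 0xe22e2f41
word = 0xe22e2f41 → little-endian bytes:
  [0]=0x41  [1]=0x2f  [2]=0x2e  [3]=0xe2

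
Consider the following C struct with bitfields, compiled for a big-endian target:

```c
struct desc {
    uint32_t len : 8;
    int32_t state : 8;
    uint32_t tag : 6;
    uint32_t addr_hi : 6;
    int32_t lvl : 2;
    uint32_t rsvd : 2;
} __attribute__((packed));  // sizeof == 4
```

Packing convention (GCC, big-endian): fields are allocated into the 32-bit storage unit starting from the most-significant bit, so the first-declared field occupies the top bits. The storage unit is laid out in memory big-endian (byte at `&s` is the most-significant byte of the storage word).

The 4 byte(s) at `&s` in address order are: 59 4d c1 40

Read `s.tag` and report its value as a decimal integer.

[0]=0x59 [1]=0x4d [2]=0xc1 [3]=0x40 (big-endian) → word 0x594dc140
len [24+:8] = (word>>24) & 0xff = 89
state [16+:8] = (word>>16) & 0xff = 77
tag [10+:6] = (word>>10) & 0x3f = 48  ←
addr_hi [4+:6] = (word>>4) & 0x3f = 20
lvl [2+:2] = (word>>2) & 0x3 = 0
rsvd [0+:2] = (word>>0) & 0x3 = 0

48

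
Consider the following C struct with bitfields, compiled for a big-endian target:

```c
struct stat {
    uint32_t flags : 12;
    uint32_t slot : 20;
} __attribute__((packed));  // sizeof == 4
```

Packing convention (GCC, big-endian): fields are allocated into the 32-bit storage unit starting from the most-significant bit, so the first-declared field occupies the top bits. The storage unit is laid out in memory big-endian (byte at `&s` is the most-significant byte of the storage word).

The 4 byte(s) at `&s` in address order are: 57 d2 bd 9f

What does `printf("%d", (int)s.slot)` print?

179615

[0]=0x57 [1]=0xd2 [2]=0xbd [3]=0x9f (big-endian) → word 0x57d2bd9f
flags:12 @ bit 20 → (0x57d2bd9f>>20)&0xfff = 0x57d
slot:20 @ bit 0 → (0x57d2bd9f>>0)&0xfffff = 0x2bd9f  ←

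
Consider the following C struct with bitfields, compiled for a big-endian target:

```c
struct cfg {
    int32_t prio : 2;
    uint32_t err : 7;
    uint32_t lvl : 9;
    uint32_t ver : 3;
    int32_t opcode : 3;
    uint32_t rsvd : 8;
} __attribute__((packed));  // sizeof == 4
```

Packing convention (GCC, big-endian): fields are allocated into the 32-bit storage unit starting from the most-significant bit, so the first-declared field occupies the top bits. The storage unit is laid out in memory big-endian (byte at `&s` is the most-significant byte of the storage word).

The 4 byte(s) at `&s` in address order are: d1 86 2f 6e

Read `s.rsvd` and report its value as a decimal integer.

[0]=0xd1 [1]=0x86 [2]=0x2f [3]=0x6e (big-endian) → word 0xd1862f6e
prio:2 @ bit 30 → (0xd1862f6e>>30)&0x3 = 0x3
err:7 @ bit 23 → (0xd1862f6e>>23)&0x7f = 0x23
lvl:9 @ bit 14 → (0xd1862f6e>>14)&0x1ff = 0x18
ver:3 @ bit 11 → (0xd1862f6e>>11)&0x7 = 0x5
opcode:3 @ bit 8 → (0xd1862f6e>>8)&0x7 = 0x7
rsvd:8 @ bit 0 → (0xd1862f6e>>0)&0xff = 0x6e  ←

110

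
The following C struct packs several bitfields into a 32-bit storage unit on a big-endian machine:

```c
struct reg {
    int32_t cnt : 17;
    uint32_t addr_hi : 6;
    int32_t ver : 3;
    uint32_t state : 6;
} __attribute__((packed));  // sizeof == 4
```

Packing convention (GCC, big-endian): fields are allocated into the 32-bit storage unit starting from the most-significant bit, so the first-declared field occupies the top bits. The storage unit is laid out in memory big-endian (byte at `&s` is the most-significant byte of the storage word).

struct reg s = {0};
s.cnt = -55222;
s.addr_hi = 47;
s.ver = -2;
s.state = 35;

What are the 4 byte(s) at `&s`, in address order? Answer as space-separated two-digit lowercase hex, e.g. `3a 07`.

[15+:17] cnt=-55222 & 0x1ffff = 0x1284a; word=0x94250000
[9+:6] addr_hi=47 & 0x3f = 0x2f; word=0x94255e00
[6+:3] ver=-2 & 0x7 = 0x6; word=0x94255f80
[0+:6] state=35 & 0x3f = 0x23; word=0x94255fa3
word = 0x94255fa3 → big-endian bytes:
  [0]=0x94  [1]=0x25  [2]=0x5f  [3]=0xa3

94 25 5f a3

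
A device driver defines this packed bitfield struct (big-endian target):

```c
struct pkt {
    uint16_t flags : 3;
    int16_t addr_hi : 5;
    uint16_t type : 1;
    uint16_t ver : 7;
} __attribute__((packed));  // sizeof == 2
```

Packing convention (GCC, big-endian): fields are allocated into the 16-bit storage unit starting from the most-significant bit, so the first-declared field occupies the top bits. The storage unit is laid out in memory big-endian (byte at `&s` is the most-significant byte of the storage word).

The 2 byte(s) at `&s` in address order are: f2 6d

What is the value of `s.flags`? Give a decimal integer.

[0]=0xf2 [1]=0x6d (big-endian) → word 0xf26d
flags [13+:3] = (word>>13) & 0x7 = 7  ←
addr_hi [8+:5] = (word>>8) & 0x1f = 18
type [7+:1] = (word>>7) & 0x1 = 0
ver [0+:7] = (word>>0) & 0x7f = 109

7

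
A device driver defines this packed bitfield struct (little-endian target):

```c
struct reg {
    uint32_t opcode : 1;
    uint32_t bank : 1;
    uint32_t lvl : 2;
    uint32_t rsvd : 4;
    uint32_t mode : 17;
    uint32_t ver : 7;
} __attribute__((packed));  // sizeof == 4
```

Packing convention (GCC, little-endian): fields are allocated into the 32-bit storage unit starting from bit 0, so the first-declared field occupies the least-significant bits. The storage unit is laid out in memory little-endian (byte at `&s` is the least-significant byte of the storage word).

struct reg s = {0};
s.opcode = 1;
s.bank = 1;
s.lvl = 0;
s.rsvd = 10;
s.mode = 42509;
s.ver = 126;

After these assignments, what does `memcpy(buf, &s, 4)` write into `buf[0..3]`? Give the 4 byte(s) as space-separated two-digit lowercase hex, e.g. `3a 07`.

a3 0d a6 fc

opcode:1 = 1 → 0x1 << 0 → word 0x00000001
bank:1 = 1 → 0x1 << 1 → word 0x00000003
lvl:2 = 0 → 0x0 << 2 → word 0x00000003
rsvd:4 = 10 → 0xa << 4 → word 0x000000a3
mode:17 = 42509 → 0xa60d << 8 → word 0x00a60da3
ver:7 = 126 → 0x7e << 25 → word 0xfca60da3
word = 0xfca60da3 → little-endian bytes:
  [0]=0xa3  [1]=0x0d  [2]=0xa6  [3]=0xfc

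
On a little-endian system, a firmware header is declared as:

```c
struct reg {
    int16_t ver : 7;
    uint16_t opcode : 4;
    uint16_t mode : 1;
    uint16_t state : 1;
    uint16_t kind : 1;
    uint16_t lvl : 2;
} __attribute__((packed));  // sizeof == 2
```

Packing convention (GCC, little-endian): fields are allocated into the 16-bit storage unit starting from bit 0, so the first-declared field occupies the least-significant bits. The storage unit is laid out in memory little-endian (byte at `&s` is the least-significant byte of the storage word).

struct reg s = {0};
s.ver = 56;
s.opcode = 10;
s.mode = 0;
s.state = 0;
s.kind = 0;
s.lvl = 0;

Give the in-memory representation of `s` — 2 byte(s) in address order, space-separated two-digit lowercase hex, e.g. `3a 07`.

38 05

ver:7 = 56 → 0x38 << 0 → word 0x0038
opcode:4 = 10 → 0xa << 7 → word 0x0538
mode:1 = 0 → 0x0 << 11 → word 0x0538
state:1 = 0 → 0x0 << 12 → word 0x0538
kind:1 = 0 → 0x0 << 13 → word 0x0538
lvl:2 = 0 → 0x0 << 14 → word 0x0538
word = 0x0538 → little-endian bytes:
  [0]=0x38  [1]=0x05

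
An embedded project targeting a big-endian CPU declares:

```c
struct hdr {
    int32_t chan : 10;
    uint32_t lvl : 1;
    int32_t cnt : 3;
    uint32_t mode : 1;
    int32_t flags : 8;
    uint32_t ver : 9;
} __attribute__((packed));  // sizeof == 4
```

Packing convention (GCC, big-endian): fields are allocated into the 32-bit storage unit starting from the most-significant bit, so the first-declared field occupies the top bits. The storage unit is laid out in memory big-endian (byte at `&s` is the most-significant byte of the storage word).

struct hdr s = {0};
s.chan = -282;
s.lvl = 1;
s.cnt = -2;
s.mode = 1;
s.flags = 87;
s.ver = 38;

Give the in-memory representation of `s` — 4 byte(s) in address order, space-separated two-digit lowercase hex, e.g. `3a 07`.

[22+:10] chan=-282 & 0x3ff = 0x2e6; word=0xb9800000
[21+:1] lvl=1 & 0x1 = 0x1; word=0xb9a00000
[18+:3] cnt=-2 & 0x7 = 0x6; word=0xb9b80000
[17+:1] mode=1 & 0x1 = 0x1; word=0xb9ba0000
[9+:8] flags=87 & 0xff = 0x57; word=0xb9baae00
[0+:9] ver=38 & 0x1ff = 0x26; word=0xb9baae26
word = 0xb9baae26 → big-endian bytes:
  [0]=0xb9  [1]=0xba  [2]=0xae  [3]=0x26

b9 ba ae 26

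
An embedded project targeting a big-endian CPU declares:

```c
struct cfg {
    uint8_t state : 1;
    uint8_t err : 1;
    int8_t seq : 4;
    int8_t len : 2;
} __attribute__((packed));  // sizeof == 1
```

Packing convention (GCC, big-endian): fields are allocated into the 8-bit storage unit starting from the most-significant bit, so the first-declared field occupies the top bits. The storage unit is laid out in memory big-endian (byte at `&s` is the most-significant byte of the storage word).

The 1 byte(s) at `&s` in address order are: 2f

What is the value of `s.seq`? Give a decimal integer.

[0]=0x2f (big-endian) → word 0x2f
state:1 @ bit 7 → (0x2f>>7)&0x1 = 0x0
err:1 @ bit 6 → (0x2f>>6)&0x1 = 0x0
seq:4 @ bit 2 → (0x2f>>2)&0xf = 0xb  ←
len:2 @ bit 0 → (0x2f>>0)&0x3 = 0x3
seq signed 4b, MSB=1: 11 - 16 = -5

-5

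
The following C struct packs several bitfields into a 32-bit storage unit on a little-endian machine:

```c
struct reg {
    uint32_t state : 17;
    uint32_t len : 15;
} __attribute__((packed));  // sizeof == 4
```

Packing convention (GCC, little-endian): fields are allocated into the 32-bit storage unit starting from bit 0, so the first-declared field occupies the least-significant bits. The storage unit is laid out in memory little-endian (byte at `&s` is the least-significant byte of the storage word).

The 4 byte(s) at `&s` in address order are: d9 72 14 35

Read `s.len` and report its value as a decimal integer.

6794

[0]=0xd9 [1]=0x72 [2]=0x14 [3]=0x35 (little-endian) → word 0x351472d9
state:17 @ bit 0 → (0x351472d9>>0)&0x1ffff = 0x72d9
len:15 @ bit 17 → (0x351472d9>>17)&0x7fff = 0x1a8a  ←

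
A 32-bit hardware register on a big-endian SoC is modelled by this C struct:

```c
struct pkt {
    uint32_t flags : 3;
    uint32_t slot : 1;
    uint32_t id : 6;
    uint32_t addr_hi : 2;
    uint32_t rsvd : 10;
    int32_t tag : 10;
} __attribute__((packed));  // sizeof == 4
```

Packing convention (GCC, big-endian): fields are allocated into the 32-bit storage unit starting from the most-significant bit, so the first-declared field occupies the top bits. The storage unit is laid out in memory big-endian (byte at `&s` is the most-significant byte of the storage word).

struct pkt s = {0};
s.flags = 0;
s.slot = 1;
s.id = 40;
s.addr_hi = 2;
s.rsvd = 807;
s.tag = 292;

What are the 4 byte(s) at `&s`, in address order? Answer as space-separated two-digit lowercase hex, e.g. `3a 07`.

1a 2c 9d 24

flags:3 = 0 → 0x0 << 29 → word 0x00000000
slot:1 = 1 → 0x1 << 28 → word 0x10000000
id:6 = 40 → 0x28 << 22 → word 0x1a000000
addr_hi:2 = 2 → 0x2 << 20 → word 0x1a200000
rsvd:10 = 807 → 0x327 << 10 → word 0x1a2c9c00
tag:10 = 292 → 0x124 << 0 → word 0x1a2c9d24
word = 0x1a2c9d24 → big-endian bytes:
  [0]=0x1a  [1]=0x2c  [2]=0x9d  [3]=0x24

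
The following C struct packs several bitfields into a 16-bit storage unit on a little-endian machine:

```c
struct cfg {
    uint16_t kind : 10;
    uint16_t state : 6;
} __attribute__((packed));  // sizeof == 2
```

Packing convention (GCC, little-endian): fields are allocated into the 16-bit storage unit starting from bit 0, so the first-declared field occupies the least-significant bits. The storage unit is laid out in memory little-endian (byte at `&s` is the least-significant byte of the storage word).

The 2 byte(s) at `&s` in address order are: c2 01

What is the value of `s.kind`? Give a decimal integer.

[0]=0xc2 [1]=0x01 (little-endian) → word 0x01c2
kind:10 @ bit 0 → (0x01c2>>0)&0x3ff = 0x1c2  ←
state:6 @ bit 10 → (0x01c2>>10)&0x3f = 0x0

450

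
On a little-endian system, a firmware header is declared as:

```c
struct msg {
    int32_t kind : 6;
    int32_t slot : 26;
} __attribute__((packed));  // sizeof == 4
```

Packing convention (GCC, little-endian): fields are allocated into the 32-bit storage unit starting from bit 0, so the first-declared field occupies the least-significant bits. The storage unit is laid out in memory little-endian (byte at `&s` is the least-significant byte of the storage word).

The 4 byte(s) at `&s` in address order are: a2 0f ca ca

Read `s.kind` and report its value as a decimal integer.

-30

[0]=0xa2 [1]=0x0f [2]=0xca [3]=0xca (little-endian) → word 0xcaca0fa2
kind [0+:6] = (word>>0) & 0x3f = 34  ←
slot [6+:26] = (word>>6) & 0x3ffffff = 53159998
kind signed 6b, MSB=1: 34 - 64 = -30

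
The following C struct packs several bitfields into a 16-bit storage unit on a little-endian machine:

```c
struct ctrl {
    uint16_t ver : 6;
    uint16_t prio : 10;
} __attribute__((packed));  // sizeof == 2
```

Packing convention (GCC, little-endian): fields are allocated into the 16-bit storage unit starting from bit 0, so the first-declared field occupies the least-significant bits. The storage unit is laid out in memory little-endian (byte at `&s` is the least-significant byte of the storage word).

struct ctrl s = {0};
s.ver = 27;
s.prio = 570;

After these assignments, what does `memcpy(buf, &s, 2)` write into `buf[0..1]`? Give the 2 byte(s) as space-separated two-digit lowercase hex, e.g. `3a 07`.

ver:6 = 27 → 0x1b << 0 → word 0x001b
prio:10 = 570 → 0x23a << 6 → word 0x8e9b
word = 0x8e9b → little-endian bytes:
  [0]=0x9b  [1]=0x8e

9b 8e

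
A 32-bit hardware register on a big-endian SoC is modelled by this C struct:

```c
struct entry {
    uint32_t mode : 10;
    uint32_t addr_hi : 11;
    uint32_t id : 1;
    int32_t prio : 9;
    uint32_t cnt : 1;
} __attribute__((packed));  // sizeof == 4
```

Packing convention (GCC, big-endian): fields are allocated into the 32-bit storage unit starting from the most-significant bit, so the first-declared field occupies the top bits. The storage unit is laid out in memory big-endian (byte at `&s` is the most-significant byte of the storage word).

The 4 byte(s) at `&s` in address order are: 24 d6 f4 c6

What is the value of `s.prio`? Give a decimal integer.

[0]=0x24 [1]=0xd6 [2]=0xf4 [3]=0xc6 (big-endian) → word 0x24d6f4c6
mode [22+:10] = (word>>22) & 0x3ff = 147
addr_hi [11+:11] = (word>>11) & 0x7ff = 734
id [10+:1] = (word>>10) & 0x1 = 1
prio [1+:9] = (word>>1) & 0x1ff = 99  ←
cnt [0+:1] = (word>>0) & 0x1 = 0
prio signed 9b, MSB=0: value = 99

99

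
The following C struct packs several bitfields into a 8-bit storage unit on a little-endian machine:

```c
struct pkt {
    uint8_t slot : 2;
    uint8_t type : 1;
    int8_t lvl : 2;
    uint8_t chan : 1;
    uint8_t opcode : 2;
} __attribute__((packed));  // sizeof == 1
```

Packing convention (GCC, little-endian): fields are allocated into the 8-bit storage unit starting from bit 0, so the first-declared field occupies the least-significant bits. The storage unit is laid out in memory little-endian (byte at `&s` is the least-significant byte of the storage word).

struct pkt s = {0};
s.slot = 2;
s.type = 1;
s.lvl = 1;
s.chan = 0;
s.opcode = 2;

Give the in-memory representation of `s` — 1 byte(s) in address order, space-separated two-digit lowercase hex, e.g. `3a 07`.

[0+:2] slot=2 & 0x3 = 0x2; word=0x02
[2+:1] type=1 & 0x1 = 0x1; word=0x06
[3+:2] lvl=1 & 0x3 = 0x1; word=0x0e
[5+:1] chan=0 & 0x1 = 0x0; word=0x0e
[6+:2] opcode=2 & 0x3 = 0x2; word=0x8e
word = 0x8e → little-endian bytes:
  [0]=0x8e

8e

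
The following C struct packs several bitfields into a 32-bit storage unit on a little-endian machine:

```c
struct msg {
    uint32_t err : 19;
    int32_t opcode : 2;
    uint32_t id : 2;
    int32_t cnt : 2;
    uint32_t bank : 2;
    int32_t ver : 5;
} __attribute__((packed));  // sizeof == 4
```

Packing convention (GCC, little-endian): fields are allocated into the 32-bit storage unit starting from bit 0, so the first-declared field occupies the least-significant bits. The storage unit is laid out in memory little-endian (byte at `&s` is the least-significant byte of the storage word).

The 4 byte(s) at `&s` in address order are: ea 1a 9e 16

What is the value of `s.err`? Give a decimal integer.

[0]=0xea [1]=0x1a [2]=0x9e [3]=0x16 (little-endian) → word 0x169e1aea
err [0+:19] = (word>>0) & 0x7ffff = 400106  ←
opcode [19+:2] = (word>>19) & 0x3 = 3
id [21+:2] = (word>>21) & 0x3 = 0
cnt [23+:2] = (word>>23) & 0x3 = 1
bank [25+:2] = (word>>25) & 0x3 = 3
ver [27+:5] = (word>>27) & 0x1f = 2

400106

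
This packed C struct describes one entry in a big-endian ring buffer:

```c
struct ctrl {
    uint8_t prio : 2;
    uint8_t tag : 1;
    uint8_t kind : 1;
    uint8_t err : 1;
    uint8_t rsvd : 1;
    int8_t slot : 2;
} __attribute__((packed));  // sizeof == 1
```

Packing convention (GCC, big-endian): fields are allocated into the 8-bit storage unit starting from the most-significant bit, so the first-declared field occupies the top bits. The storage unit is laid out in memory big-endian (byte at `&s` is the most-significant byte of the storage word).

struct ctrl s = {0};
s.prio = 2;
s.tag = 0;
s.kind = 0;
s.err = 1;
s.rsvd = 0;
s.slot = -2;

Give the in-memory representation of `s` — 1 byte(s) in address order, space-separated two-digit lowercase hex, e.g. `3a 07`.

8a

prio:2 = 2 → 0x2 << 6 → word 0x80
tag:1 = 0 → 0x0 << 5 → word 0x80
kind:1 = 0 → 0x0 << 4 → word 0x80
err:1 = 1 → 0x1 << 3 → word 0x88
rsvd:1 = 0 → 0x0 << 2 → word 0x88
slot:2 = -2 → 0x2 << 0 → word 0x8a
word = 0x8a → big-endian bytes:
  [0]=0x8a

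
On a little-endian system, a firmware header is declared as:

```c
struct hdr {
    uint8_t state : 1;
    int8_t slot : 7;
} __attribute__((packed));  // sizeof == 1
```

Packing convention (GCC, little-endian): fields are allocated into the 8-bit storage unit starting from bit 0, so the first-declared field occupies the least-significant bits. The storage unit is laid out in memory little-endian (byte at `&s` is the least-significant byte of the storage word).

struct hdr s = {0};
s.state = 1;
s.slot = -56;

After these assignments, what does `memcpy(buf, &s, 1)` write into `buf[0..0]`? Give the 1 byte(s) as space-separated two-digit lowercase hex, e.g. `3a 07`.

91

state:1 = 1 → 0x1 << 0 → word 0x01
slot:7 = -56 → 0x48 << 1 → word 0x91
word = 0x91 → little-endian bytes:
  [0]=0x91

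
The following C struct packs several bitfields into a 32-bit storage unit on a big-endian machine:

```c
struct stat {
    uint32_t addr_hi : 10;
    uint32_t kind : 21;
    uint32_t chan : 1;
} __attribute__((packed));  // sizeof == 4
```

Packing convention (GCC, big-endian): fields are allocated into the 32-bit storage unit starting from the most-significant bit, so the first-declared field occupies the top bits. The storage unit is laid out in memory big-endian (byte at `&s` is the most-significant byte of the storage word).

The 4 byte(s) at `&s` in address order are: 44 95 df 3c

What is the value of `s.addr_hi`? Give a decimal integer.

[0]=0x44 [1]=0x95 [2]=0xdf [3]=0x3c (big-endian) → word 0x4495df3c
addr_hi [22+:10] = (word>>22) & 0x3ff = 274  ←
kind [1+:21] = (word>>1) & 0x1fffff = 716702
chan [0+:1] = (word>>0) & 0x1 = 0

274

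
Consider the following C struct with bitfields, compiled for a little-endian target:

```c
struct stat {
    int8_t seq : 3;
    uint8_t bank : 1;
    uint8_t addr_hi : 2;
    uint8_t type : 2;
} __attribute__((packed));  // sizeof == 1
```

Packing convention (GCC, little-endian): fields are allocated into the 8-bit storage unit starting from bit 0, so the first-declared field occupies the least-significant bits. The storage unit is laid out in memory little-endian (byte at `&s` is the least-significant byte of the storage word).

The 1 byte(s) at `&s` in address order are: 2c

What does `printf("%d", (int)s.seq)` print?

[0]=0x2c (little-endian) → word 0x2c
seq [0+:3] = (word>>0) & 0x7 = 4  ←
bank [3+:1] = (word>>3) & 0x1 = 1
addr_hi [4+:2] = (word>>4) & 0x3 = 2
type [6+:2] = (word>>6) & 0x3 = 0
seq signed 3b, MSB=1: 4 - 8 = -4

-4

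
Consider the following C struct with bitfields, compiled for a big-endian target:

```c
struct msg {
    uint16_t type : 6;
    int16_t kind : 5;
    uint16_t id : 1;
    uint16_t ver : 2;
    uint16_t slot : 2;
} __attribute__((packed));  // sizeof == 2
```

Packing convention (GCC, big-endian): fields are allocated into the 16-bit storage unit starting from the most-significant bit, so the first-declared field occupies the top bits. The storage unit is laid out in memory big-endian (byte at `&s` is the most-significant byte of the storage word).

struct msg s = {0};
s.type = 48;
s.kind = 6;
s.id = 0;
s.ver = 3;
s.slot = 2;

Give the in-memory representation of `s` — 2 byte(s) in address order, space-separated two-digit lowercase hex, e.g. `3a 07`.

[10+:6] type=48 & 0x3f = 0x30; word=0xc000
[5+:5] kind=6 & 0x1f = 0x6; word=0xc0c0
[4+:1] id=0 & 0x1 = 0x0; word=0xc0c0
[2+:2] ver=3 & 0x3 = 0x3; word=0xc0cc
[0+:2] slot=2 & 0x3 = 0x2; word=0xc0ce
word = 0xc0ce → big-endian bytes:
  [0]=0xc0  [1]=0xce

c0 ce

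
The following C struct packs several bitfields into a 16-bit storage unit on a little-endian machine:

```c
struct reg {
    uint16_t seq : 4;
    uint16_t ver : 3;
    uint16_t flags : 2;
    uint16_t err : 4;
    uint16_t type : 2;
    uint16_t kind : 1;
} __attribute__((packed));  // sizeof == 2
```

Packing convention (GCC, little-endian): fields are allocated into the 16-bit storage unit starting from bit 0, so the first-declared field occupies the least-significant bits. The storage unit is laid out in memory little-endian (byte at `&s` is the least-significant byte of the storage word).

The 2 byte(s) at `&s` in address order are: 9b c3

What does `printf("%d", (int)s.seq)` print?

[0]=0x9b [1]=0xc3 (little-endian) → word 0xc39b
seq [0+:4] = (word>>0) & 0xf = 11  ←
ver [4+:3] = (word>>4) & 0x7 = 1
flags [7+:2] = (word>>7) & 0x3 = 3
err [9+:4] = (word>>9) & 0xf = 1
type [13+:2] = (word>>13) & 0x3 = 2
kind [15+:1] = (word>>15) & 0x1 = 1

11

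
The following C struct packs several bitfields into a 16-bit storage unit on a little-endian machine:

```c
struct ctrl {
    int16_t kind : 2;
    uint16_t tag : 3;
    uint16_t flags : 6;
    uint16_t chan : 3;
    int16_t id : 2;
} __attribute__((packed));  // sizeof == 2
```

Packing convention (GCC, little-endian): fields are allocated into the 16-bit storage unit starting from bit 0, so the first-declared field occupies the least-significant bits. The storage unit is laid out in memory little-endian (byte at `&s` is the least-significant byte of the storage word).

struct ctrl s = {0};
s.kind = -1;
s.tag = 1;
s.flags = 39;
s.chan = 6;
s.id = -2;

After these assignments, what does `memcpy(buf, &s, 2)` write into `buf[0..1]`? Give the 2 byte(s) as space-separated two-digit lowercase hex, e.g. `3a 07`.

e7 b4

kind (2b) val=-1 bits=0x3 at bit 0: 0x0003
tag (3b) val=1 bits=0x1 at bit 2: 0x0007
flags (6b) val=39 bits=0x27 at bit 5: 0x04e7
chan (3b) val=6 bits=0x6 at bit 11: 0x34e7
id (2b) val=-2 bits=0x2 at bit 14: 0xb4e7
word = 0xb4e7 → little-endian bytes:
  [0]=0xe7  [1]=0xb4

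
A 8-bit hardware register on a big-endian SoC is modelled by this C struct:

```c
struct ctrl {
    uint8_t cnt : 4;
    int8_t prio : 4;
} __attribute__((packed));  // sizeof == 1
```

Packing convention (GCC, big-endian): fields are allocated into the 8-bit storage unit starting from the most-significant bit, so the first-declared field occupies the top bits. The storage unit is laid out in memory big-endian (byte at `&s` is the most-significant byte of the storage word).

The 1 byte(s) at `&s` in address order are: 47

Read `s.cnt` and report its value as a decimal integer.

4

[0]=0x47 (big-endian) → word 0x47
cnt:4 @ bit 4 → (0x47>>4)&0xf = 0x4  ←
prio:4 @ bit 0 → (0x47>>0)&0xf = 0x7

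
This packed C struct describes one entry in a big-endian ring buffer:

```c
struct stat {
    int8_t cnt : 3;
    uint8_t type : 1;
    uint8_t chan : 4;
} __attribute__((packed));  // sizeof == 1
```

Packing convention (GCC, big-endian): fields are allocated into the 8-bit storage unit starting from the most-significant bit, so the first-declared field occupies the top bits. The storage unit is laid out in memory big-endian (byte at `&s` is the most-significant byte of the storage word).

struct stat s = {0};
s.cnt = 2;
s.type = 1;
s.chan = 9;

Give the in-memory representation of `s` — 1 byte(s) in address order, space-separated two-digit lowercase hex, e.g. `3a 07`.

59

cnt:3 = 2 → 0x2 << 5 → word 0x40
type:1 = 1 → 0x1 << 4 → word 0x50
chan:4 = 9 → 0x9 << 0 → word 0x59
word = 0x59 → big-endian bytes:
  [0]=0x59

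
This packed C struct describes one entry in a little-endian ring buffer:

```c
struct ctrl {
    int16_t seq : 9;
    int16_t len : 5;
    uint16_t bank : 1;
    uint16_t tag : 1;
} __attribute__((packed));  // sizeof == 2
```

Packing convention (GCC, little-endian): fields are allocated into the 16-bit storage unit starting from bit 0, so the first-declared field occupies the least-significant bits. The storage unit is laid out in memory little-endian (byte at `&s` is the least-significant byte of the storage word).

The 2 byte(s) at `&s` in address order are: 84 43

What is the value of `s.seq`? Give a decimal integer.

-124

[0]=0x84 [1]=0x43 (little-endian) → word 0x4384
seq:9 @ bit 0 → (0x4384>>0)&0x1ff = 0x184  ←
len:5 @ bit 9 → (0x4384>>9)&0x1f = 0x1
bank:1 @ bit 14 → (0x4384>>14)&0x1 = 0x1
tag:1 @ bit 15 → (0x4384>>15)&0x1 = 0x0
seq signed 9b, MSB=1: 388 - 512 = -124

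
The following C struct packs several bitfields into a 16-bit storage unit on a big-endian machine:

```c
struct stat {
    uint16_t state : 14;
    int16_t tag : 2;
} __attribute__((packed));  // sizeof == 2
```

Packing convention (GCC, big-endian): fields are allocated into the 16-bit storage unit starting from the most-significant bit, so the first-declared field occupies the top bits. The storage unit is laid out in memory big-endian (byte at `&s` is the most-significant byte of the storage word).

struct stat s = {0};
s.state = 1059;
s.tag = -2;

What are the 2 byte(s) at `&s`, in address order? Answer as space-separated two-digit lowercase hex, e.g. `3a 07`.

10 8e

[2+:14] state=1059 & 0x3fff = 0x423; word=0x108c
[0+:2] tag=-2 & 0x3 = 0x2; word=0x108e
word = 0x108e → big-endian bytes:
  [0]=0x10  [1]=0x8e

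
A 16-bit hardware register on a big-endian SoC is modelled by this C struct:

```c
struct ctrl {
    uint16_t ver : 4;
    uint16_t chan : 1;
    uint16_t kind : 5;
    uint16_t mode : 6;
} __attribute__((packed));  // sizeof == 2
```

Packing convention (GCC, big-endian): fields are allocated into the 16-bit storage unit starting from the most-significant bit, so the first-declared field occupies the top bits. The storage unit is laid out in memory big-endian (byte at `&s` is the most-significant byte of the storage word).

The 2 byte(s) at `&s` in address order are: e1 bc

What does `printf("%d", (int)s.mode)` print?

[0]=0xe1 [1]=0xbc (big-endian) → word 0xe1bc
ver:4 @ bit 12 → (0xe1bc>>12)&0xf = 0xe
chan:1 @ bit 11 → (0xe1bc>>11)&0x1 = 0x0
kind:5 @ bit 6 → (0xe1bc>>6)&0x1f = 0x6
mode:6 @ bit 0 → (0xe1bc>>0)&0x3f = 0x3c  ←

60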